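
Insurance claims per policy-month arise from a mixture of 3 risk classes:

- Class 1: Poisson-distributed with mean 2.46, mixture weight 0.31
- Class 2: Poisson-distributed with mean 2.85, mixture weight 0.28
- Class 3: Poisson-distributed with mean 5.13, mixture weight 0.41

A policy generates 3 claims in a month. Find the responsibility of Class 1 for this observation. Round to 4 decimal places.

The responsibility of component k is π_k f_k(x) divided by Σ_j π_j f_j(x).
Poisson probabilities:
  L_1 = e^(−2.46)·2.46^3/3! = 0.211977
  L_2 = e^(−2.85)·2.85^3/3! = 0.223174
  L_3 = e^(−5.13)·5.13^3/3! = 0.133128
Unnormalised posteriors:
  π_1·L_1 = 0.31 × 0.211977 = 0.065713
  π_2·L_2 = 0.28 × 0.223174 = 0.0624888
  π_3·L_3 = 0.41 × 0.133128 = 0.0545826
Marginal: 0.065713 + 0.0624888 + 0.0545826 = 0.182784
P(Class 1 | data) = 0.065713 / 0.182784 ≈ 0.3595

0.3595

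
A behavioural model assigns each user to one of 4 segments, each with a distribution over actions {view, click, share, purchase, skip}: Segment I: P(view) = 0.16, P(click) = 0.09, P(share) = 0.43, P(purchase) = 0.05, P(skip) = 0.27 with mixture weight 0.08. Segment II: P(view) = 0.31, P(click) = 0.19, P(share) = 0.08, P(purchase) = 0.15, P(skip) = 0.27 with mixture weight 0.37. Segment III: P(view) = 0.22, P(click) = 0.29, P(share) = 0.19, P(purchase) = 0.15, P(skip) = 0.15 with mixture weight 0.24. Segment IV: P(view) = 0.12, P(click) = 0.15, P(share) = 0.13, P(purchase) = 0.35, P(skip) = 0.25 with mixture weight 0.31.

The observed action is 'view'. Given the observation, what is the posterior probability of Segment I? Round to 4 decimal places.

Posterior ∝ prior × likelihood, so P(k | x) ∝ π_k f_k(x); normalise over all components.
Evaluate each component's likelihood at the observed value:
  p_I = P(view | comp) = 0.16
  p_II = P(view | comp) = 0.31
  p_III = P(view | comp) = 0.22
  p_IV = P(view | comp) = 0.12
Weight by the priors:
  π_I·p_I = 0.08 × 0.16 = 0.0128
  π_II·p_II = 0.37 × 0.31 = 0.1147
  π_III·p_III = 0.24 × 0.22 = 0.0528
  π_IV·p_IV = 0.31 × 0.12 = 0.0372
Sum: 0.0128 + 0.1147 + 0.0528 + 0.0372 = 0.2175
P(Segment I | data) ≈ 0.0589

0.0589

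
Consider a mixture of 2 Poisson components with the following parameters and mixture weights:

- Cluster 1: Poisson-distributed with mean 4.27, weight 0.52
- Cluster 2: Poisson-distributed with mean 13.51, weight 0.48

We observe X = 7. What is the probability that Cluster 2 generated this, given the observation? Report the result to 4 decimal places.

Posterior ∝ prior × likelihood, so P(k | x) ∝ P(Z=k) f_k(x); normalise over all components.
Poisson probabilities:
  p_1 = 0.0718004
  p_2 = 0.0221227
Prior × likelihood for each component:
  P(Z=1)·p_1 = 0.52 × 0.0718004 = 0.0373362
  P(Z=2)·p_2 = 0.48 × 0.0221227 = 0.0106189
Evidence: 0.0373362 + 0.0106189 = 0.0479551
Responsibility of Cluster 2: 0.0106189 / 0.0479551 ≈ 0.2214

0.2214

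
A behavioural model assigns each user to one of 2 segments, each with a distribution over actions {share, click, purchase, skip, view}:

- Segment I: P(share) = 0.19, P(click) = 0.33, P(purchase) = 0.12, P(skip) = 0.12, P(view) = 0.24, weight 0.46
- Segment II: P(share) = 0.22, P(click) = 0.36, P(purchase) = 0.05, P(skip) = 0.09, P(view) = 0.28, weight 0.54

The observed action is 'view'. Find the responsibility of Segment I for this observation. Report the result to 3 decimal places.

The responsibility of component k is P(Z=k) f_k(x) divided by Σ_j P(Z=j) f_j(x).
Evaluate each component's likelihood at the observed value:
  p_I = P(view | comp) = 0.24
  p_II = P(view | comp) = 0.28
Prior × likelihood for each component:
  P(Z=I)·p_I = 0.46 × 0.24 = 0.1104
  P(Z=II)·p_II = 0.54 × 0.28 = 0.1512
Denominator: 0.1104 + 0.1512 = 0.2616
P(Segment I | data) = 0.1104 / 0.2616 ≈ 0.422

0.422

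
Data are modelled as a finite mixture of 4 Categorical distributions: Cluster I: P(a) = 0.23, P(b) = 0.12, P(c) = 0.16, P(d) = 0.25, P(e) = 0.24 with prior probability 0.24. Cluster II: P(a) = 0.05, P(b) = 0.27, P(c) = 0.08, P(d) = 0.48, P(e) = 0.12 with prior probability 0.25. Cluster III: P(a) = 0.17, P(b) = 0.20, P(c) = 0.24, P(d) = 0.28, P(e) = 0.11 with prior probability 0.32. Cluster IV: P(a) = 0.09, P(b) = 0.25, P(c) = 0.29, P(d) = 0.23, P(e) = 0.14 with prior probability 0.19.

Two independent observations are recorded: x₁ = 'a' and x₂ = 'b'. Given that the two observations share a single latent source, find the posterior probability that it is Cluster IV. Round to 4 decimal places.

0.1700

Posterior ∝ prior × likelihood, so P(k | x) ∝ w_k f_k(x); normalise over all components.
Since both observations come from the same component, the likelihood for component k is f_k(x₁)·f_k(x₂).
  L_I = [P(a | comp) = 0.23] × [0.12] = 0.0276
  L_II = [P(a | comp) = 0.05] × [0.27] = 0.0135
  L_III = [P(a | comp) = 0.17] × [0.2] = 0.034
  L_IV = [P(a | comp) = 0.09] × [0.25] = 0.0225
Weight by the priors:
  w_I·L_I = 0.24 × 0.0276 = 0.006624
  w_II·L_II = 0.25 × 0.0135 = 0.003375
  w_III·L_III = 0.32 × 0.034 = 0.01088
  w_IV·L_IV = 0.19 × 0.0225 = 0.004275
Normaliser: 0.006624 + 0.003375 + 0.01088 + 0.004275 = 0.025154
So the posterior for Cluster IV is 0.004275 / 0.025154 ≈ 0.1700.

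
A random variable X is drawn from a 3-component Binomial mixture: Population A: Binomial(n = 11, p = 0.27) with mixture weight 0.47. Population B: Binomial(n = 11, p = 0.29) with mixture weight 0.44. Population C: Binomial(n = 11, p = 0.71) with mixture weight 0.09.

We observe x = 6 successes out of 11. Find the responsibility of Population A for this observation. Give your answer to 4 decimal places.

0.3475

The responsibility of component k is π_k f_k(x) divided by Σ_j π_j f_j(x).
Component likelihoods at x = 6 successes out of 11:
  L_A = C(11,6)·0.27^6·0.73^5 = 462·0.00038742·0.207307 = 0.0371055
  L_B = C(11,6)·0.29^6·0.71^5 = 462·0.000594823·0.180423 = 0.0495817
  L_C = C(11,6)·0.71^6·0.29^5 = 462·0.1281·0.00205111 = 0.12139
Unnormalised posteriors:
  π_A·L_A = 0.47 × 0.0371055 = 0.0174396
  π_B·L_B = 0.44 × 0.0495817 = 0.021816
  π_C·L_C = 0.09 × 0.12139 = 0.0109251
Sum: 0.0174396 + 0.021816 + 0.0109251 = 0.0501806
P(Population A | the observation) ≈ 0.3475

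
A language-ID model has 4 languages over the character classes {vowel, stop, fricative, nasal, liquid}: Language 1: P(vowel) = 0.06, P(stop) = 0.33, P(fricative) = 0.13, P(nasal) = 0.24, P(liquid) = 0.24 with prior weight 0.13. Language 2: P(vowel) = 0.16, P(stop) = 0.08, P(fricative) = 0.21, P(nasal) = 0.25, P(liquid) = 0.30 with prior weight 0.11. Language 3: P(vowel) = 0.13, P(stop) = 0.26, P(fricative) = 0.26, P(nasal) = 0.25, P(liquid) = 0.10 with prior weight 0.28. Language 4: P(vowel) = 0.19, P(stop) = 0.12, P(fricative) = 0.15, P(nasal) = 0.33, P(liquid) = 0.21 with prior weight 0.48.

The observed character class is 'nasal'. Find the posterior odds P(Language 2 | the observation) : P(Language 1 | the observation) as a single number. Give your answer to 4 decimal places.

Since P(k|x) ∝ w_k f_k(x), the posterior odds are w_i f_i(x) / (w_j f_j(x)).
Component likelihoods at x = 'nasal':
  L_1 = P(nasal | comp) = 0.24
  L_2 = P(nasal | comp) = 0.25
  L_3 = P(nasal | comp) = 0.25
  L_4 = P(nasal | comp) = 0.33
Posterior odds = (w_2·L_2) / (w_1·L_1) = (0.11·0.25) / (0.13·0.24) = 0.0275 / 0.0312 ≈ 0.8814

0.8814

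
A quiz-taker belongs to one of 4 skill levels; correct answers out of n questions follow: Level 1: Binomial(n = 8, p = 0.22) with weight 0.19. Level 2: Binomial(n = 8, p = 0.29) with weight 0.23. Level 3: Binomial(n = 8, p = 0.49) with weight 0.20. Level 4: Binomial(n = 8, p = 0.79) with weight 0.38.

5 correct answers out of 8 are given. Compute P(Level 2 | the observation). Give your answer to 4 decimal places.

0.0825

By Bayes' theorem, P(k | x) = P(Z=k) f_k(x) / Σ_j P(Z=j) f_j(x).
Evaluate each component's likelihood at the observed value:
  p_1 = C(8,5)·0.22^5·0.78^3 = 56·0.000515363·0.474552 = 0.0136957
  p_2 = C(8,5)·0.29^5·0.71^3 = 56·0.00205111·0.357911 = 0.0411105
  p_3 = C(8,5)·0.49^5·0.51^3 = 56·0.0282475·0.132651 = 0.209835
  p_4 = C(8,5)·0.79^5·0.21^3 = 56·0.307706·0.009261 = 0.159581
Unnormalised posteriors:
  P(Z=1)·p_1 = 0.19 × 0.0136957 = 0.00260219
  P(Z=2)·p_2 = 0.23 × 0.0411105 = 0.00945542
  P(Z=3)·p_3 = 0.20 × 0.209835 = 0.0419671
  P(Z=4)·p_4 = 0.38 × 0.159581 = 0.0606408
Evidence: 0.00260219 + 0.00945542 + 0.0419671 + 0.0606408 = 0.114666
Responsibility of Level 2: 0.00945542 / 0.114666 ≈ 0.0825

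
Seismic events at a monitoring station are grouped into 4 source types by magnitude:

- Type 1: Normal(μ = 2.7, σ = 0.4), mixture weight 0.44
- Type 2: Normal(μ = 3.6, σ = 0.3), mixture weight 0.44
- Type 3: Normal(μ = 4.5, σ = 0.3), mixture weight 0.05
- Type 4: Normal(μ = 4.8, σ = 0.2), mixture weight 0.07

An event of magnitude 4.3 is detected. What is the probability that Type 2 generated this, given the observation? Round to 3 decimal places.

0.393

By Bayes' theorem, P(k | x) = π_k f_k(x) / Σ_j π_j f_j(x).
Normal densities:
  L_1 = 0.000334576
  L_2 = 0.0874063
  L_3 = 1.06483
  L_4 = 0.0876415
Unnormalised posteriors:
  π_1·L_1 = 0.44 × 0.000334576 = 0.000147213
  π_2·L_2 = 0.44 × 0.0874063 = 0.0384588
  π_3·L_3 = 0.05 × 1.06483 = 0.0532413
  π_4·L_4 = 0.07 × 0.0876415 = 0.00613491
Marginal: 0.000147213 + 0.0384588 + 0.0532413 + 0.00613491 = 0.0979822
P(Type 2 | 4.3) = 0.0384588 / 0.0979822 ≈ 0.393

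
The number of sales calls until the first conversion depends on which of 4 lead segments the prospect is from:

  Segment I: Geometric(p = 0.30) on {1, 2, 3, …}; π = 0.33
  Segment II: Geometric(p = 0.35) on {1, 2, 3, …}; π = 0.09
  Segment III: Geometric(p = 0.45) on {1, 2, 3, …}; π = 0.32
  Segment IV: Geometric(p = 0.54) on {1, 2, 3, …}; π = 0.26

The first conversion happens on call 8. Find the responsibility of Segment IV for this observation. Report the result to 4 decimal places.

0.0489

P(component k | x) = π_k·f_k(x) / marginal(x), where marginal(x) = Σ_j π_j·f_j(x).
Evaluate each component's likelihood at the observed value:
  f_I = 0.30·(1−0.30)^7 = 0.30·0.0823543 = 0.0247063
  f_II = 0.35·(1−0.35)^7 = 0.35·0.0490223 = 0.0171578
  f_III = 0.45·(1−0.45)^7 = 0.45·0.0152244 = 0.00685096
  f_IV = 0.54·(1−0.54)^7 = 0.54·0.00435818 = 0.00235342
Weight by the priors:
  π_I·f_I = 0.33 × 0.0247063 = 0.00815308
  π_II·f_II = 0.09 × 0.0171578 = 0.0015442
  π_III·f_III = 0.32 × 0.00685096 = 0.00219231
  π_IV·f_IV = 0.26 × 0.00235342 = 0.000611888
Sum: 0.00815308 + 0.0015442 + 0.00219231 + 0.000611888 = 0.0125015
Responsibility of Segment IV: 0.000611888 / 0.0125015 ≈ 0.0489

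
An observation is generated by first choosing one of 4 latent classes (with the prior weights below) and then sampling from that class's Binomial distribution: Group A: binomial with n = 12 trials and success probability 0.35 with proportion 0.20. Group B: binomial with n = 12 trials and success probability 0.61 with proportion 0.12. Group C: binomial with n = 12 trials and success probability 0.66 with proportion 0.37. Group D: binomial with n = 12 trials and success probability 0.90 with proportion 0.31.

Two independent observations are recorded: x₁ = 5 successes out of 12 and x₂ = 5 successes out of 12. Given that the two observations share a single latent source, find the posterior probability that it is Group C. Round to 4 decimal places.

0.0972

Posterior ∝ prior × likelihood, so P(k | x) ∝ w_k f_k(x); normalise over all components.
Since both observations come from the same component, the likelihood for component k is f_k(x₁)·f_k(x₂).
  L_A = [C(12,5)·0.35^5·0.65^7 = 792·0.00525219·0.0490223 = 0.20392] × [0.20392] = 0.0415832
  L_B = [C(12,5)·0.61^5·0.39^7 = 792·0.0844596·0.00137231 = 0.0917966] × [0.0917966] = 0.00842662
  L_C = [C(12,5)·0.66^5·0.34^7 = 792·0.125233·0.000525234 = 0.0520951] × [0.0520951] = 0.0027139
  L_D = [C(12,5)·0.90^5·0.10^7 = 792·0.59049·1e-07 = 4.67668e-05] × [4.67668e-05] = 2.18713e-09
Weight by the priors:
  w_A·L_A = 0.20 × 0.0415832 = 0.00831664
  w_B·L_B = 0.12 × 0.00842662 = 0.00101119
  w_C·L_C = 0.37 × 0.0027139 = 0.00100414
  w_D·L_D = 0.31 × 2.18713e-09 = 6.78012e-10
Denominator: 0.00831664 + 0.00101119 + 0.00100414 + 6.78012e-10 = 0.010332
P(Group C | x₁,x₂) = 0.00100414 / 0.010332 ≈ 0.0972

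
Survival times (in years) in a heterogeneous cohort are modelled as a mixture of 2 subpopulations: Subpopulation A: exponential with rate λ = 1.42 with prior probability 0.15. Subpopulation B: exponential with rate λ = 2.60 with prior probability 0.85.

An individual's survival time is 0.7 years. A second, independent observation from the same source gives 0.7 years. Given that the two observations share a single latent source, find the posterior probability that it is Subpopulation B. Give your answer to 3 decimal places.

0.785

P(component k | x) = P(Z=k)·f_k(x) / marginal(x), where marginal(x) = Σ_j P(Z=j)·f_j(x).
Since both observations come from the same component, the likelihood for component k is f_k(x₁)·f_k(x₂).
  p_A = [0.525533] × [0.525533] = 0.276184
  p_B = [0.421267] × [0.421267] = 0.177466
Multiply by the mixture weights:
  P(Z=A)·p_A = 0.15 × 0.276184 = 0.0414277
  P(Z=B)·p_B = 0.85 × 0.177466 = 0.150846
Normaliser: 0.0414277 + 0.150846 = 0.192274
P(Subpopulation B | x₁,x₂) = 0.150846 / 0.192274 ≈ 0.785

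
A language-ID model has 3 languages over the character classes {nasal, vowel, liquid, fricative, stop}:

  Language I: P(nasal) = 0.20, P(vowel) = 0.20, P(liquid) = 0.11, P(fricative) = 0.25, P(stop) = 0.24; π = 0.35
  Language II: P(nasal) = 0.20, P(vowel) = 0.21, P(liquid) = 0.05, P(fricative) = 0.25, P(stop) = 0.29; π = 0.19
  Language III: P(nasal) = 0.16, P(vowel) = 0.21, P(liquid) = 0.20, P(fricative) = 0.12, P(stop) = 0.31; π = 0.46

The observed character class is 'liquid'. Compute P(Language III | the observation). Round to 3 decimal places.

0.657

By Bayes' theorem, P(k | x) = π_k f_k(x) / Σ_j π_j f_j(x).
Component likelihoods at x = 'liquid':
  L_I = 0.11
  L_II = 0.05
  L_III = 0.2
Weight by the priors:
  π_I·L_I = 0.35 × 0.11 = 0.0385
  π_II·L_II = 0.19 × 0.05 = 0.0095
  π_III·L_III = 0.46 × 0.2 = 0.092
Evidence: 0.0385 + 0.0095 + 0.092 = 0.14
Responsibility of Language III: 0.092 / 0.14 ≈ 0.657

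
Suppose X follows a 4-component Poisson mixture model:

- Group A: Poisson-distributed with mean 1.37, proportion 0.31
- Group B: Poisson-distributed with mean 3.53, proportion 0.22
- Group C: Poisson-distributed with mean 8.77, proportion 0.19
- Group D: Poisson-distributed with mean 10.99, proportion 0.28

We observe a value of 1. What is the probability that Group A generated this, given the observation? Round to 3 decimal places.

P(component k | x) = P(Z=k)·f_k(x) / marginal(x), where marginal(x) = Σ_j P(Z=j)·f_j(x).
Component likelihoods at x = 1:
  p_A = e^(−1.37)·1.37^1/1! = 0.348127
  p_B = e^(−3.53)·3.53^1/1! = 0.103446
  p_C = e^(−8.77)·8.77^1/1! = 0.00136219
  p_D = e^(−10.99)·10.99^1/1! = 0.000185396
Weight by the priors:
  P(Z=A)·p_A = 0.31 × 0.348127 = 0.107919
  P(Z=B)·p_B = 0.22 × 0.103446 = 0.0227582
  P(Z=C)·p_C = 0.19 × 0.00136219 = 0.000258816
  P(Z=D)·p_D = 0.28 × 0.000185396 = 5.1911e-05
Marginal: 0.107919 + 0.0227582 + 0.000258816 + 5.1911e-05 = 0.130988
P(Group A | data) ≈ 0.824

0.824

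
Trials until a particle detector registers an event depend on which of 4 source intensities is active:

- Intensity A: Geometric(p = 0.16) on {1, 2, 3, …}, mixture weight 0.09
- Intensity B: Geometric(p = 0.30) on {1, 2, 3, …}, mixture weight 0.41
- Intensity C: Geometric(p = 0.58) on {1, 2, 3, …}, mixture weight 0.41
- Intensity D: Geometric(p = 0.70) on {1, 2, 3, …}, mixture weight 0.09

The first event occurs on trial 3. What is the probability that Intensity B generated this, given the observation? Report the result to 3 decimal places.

Posterior ∝ prior × likelihood, so P(k | x) ∝ P(Z=k) f_k(x); normalise over all components.
Component likelihoods at x = 3:
  L_A = 0.16·(1−0.16)^2 = 0.16·0.7056 = 0.112896
  L_B = 0.30·(1−0.30)^2 = 0.30·0.49 = 0.147
  L_C = 0.58·(1−0.58)^2 = 0.58·0.1764 = 0.102312
  L_D = 0.70·(1−0.70)^2 = 0.70·0.09 = 0.063
Weight by the priors:
  P(Z=A)·L_A = 0.09 × 0.112896 = 0.0101606
  P(Z=B)·L_B = 0.41 × 0.147 = 0.06027
  P(Z=C)·L_C = 0.41 × 0.102312 = 0.0419479
  P(Z=D)·L_D = 0.09 × 0.063 = 0.00567
Marginal: 0.0101606 + 0.06027 + 0.0419479 + 0.00567 = 0.118049
P(Intensity B | x) = 0.06027 / 0.118049 ≈ 0.511

0.511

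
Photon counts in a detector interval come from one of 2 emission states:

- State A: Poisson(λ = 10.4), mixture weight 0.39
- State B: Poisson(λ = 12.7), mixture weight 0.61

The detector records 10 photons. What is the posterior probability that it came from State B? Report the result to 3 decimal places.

Apply Bayes' rule: the posterior for each component is proportional to its prior times its likelihood at x.
Poisson probabilities:
  f_A = 0.124139
  f_B = 0.0917771
Weight by the priors:
  P(Z=A)·f_A = 0.39 × 0.124139 = 0.0484142
  P(Z=B)·f_B = 0.61 × 0.0917771 = 0.055984
Marginal: 0.0484142 + 0.055984 = 0.104398
So the posterior for State B is 0.055984 / 0.104398 ≈ 0.536.

0.536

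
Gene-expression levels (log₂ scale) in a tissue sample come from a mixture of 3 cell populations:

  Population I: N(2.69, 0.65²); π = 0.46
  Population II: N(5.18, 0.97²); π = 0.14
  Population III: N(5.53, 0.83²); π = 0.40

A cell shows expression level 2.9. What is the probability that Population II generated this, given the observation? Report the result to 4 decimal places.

Apply Bayes' rule: the posterior for each component is proportional to its prior times its likelihood at x.
Component likelihoods at x = 2.9:
  f_I = (1/(0.65·√(2π)))·exp(−(2.9−2.69)²/(2·0.65²)) = 0.613757·exp(-0.05219) = 0.582547
  f_II = (1/(0.97·√(2π)))·exp(−(2.9−5.18)²/(2·0.97²)) = 0.411281·exp(-2.76246) = 0.0259667
  f_III = (1/(0.83·√(2π)))·exp(−(2.9−5.53)²/(2·0.83²)) = 0.480653·exp(-5.02025) = 0.0031737
Multiply by the mixture weights:
  w_I·f_I = 0.46 × 0.582547 = 0.267972
  w_II·f_II = 0.14 × 0.0259667 = 0.00363534
  w_III·f_III = 0.40 × 0.0031737 = 0.00126948
Normaliser: 0.267972 + 0.00363534 + 0.00126948 = 0.272877
So the posterior for Population II is 0.00363534 / 0.272877 ≈ 0.0133.

0.0133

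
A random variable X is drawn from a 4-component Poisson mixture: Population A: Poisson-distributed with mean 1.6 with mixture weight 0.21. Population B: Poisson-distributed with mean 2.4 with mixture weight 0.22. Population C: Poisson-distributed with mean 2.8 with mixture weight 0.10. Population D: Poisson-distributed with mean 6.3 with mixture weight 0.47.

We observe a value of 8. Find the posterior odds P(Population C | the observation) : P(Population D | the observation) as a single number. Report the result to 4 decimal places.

0.0107

Only the two components matter; the odds are (w_i f_i(x)) / (w_j f_j(x)).
Poisson probabilities:
  p_A = 0.000215064
  p_B = 0.00247664
  p_C = 0.00569796
  p_D = 0.113018
0.000569796 / 0.0531186 ≈ 0.0107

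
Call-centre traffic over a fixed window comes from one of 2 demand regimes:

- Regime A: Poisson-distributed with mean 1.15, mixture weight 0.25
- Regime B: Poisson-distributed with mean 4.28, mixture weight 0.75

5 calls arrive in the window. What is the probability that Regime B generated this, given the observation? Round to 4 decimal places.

0.9894

Apply Bayes' rule: the posterior for each component is proportional to its prior times its likelihood at x.
Poisson probabilities:
  L_A = 0.00530725
  L_B = 0.165675
Weight by the priors:
  π_A·L_A = 0.25 × 0.00530725 = 0.00132681
  π_B·L_B = 0.75 × 0.165675 = 0.124256
Denominator: 0.00132681 + 0.124256 = 0.125583
P(Regime B | x) ≈ 0.9894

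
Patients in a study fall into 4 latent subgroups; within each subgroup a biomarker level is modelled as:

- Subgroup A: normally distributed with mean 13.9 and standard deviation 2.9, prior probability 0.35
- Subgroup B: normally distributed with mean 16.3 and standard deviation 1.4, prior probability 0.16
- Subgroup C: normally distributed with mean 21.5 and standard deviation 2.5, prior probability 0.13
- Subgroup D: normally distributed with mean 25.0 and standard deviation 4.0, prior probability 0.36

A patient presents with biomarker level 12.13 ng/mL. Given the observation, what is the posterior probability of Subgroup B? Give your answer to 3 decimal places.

0.013

P(component k | x) = w_k·f_k(x) / marginal(x), where marginal(x) = Σ_j w_j·f_j(x).
Evaluate each component's likelihood at the observed value:
  f_A = (1/(2.9·√(2π)))·exp(−(12.13−13.9)²/(2·2.9²)) = 0.137566·exp(-0.18626) = 0.114188
  f_B = (1/(1.4·√(2π)))·exp(−(12.13−16.3)²/(2·1.4²)) = 0.284959·exp(-4.43594) = 0.00337502
  f_C = (1/(2.5·√(2π)))·exp(−(12.13−21.5)²/(2·2.5²)) = 0.159577·exp(-7.02375) = 0.0001421
  f_D = (1/(4.0·√(2π)))·exp(−(12.13−25.0)²/(2·4.0²)) = 0.099736·exp(-5.17615) = 0.000563476
Multiply by the mixture weights:
  w_A·f_A = 0.35 × 0.114188 = 0.0399658
  w_B·f_B = 0.16 × 0.00337502 = 0.000540003
  w_C·f_C = 0.13 × 0.0001421 = 1.8473e-05
  w_D·f_D = 0.36 × 0.000563476 = 0.000202851
Marginal: 0.0399658 + 0.000540003 + 1.8473e-05 + 0.000202851 = 0.0407271
Responsibility of Subgroup B: 0.000540003 / 0.0407271 ≈ 0.013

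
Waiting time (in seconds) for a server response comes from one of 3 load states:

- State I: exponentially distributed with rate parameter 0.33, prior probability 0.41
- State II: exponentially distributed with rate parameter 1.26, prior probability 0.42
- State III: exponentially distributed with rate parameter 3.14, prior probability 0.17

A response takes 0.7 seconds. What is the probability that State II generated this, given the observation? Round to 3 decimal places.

By Bayes' theorem, P(k | x) = π_k f_k(x) / Σ_j π_j f_j(x).
Exponential densities:
  p_I = 0.33·e^(−0.33·0.7) = 0.33·e^(−0.2310) = 0.261934
  p_II = 1.26·e^(−1.26·0.7) = 1.26·e^(−0.8820) = 0.521582
  p_III = 3.14·e^(−3.14·0.7) = 3.14·e^(−2.1980) = 0.348618
Prior × likelihood for each component:
  π_I·p_I = 0.41 × 0.261934 = 0.107393
  π_II·p_II = 0.42 × 0.521582 = 0.219065
  π_III·p_III = 0.17 × 0.348618 = 0.0592651
Denominator: 0.107393 + 0.219065 + 0.0592651 = 0.385723
P(State II | data) = 0.219065 / 0.385723 ≈ 0.568

0.568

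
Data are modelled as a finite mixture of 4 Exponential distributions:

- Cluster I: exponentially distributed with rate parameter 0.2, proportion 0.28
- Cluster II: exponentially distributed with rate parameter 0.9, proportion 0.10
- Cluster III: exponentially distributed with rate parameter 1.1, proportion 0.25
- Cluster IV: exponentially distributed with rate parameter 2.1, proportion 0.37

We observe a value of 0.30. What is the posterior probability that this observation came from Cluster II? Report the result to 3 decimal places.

By Bayes' theorem, P(k | x) = π_k f_k(x) / Σ_j π_j f_j(x).
Exponential densities:
  L_I = 0.2·e^(−0.2·0.30) = 0.2·e^(−0.0600) = 0.188353
  L_II = 0.9·e^(−0.9·0.30) = 0.9·e^(−0.2700) = 0.687042
  L_III = 1.1·e^(−1.1·0.30) = 1.1·e^(−0.3300) = 0.790816
  L_IV = 2.1·e^(−2.1·0.30) = 2.1·e^(−0.6300) = 1.11844
Prior × likelihood for each component:
  π_I·L_I = 0.28 × 0.188353 = 0.0527388
  π_II·L_II = 0.10 × 0.687042 = 0.0687042
  π_III·L_III = 0.25 × 0.790816 = 0.197704
  π_IV·L_IV = 0.37 × 1.11844 = 0.413824
Evidence: 0.0527388 + 0.0687042 + 0.197704 + 0.413824 = 0.732971
So the posterior for Cluster II is 0.0687042 / 0.732971 ≈ 0.094.

0.094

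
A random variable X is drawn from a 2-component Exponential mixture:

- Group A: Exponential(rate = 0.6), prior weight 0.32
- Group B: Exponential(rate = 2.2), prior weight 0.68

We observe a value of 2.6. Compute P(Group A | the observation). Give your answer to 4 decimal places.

The responsibility of component k is π_k f_k(x) divided by Σ_j π_j f_j(x).
Exponential densities:
  L_A = 0.126082
  L_B = 0.00721536
Weight by the priors:
  π_A·L_A = 0.32 × 0.126082 = 0.0403461
  π_B·L_B = 0.68 × 0.00721536 = 0.00490645
Denominator: 0.0403461 + 0.00490645 = 0.0452526
So the posterior for Group A is 0.0403461 / 0.0452526 ≈ 0.8916.

0.8916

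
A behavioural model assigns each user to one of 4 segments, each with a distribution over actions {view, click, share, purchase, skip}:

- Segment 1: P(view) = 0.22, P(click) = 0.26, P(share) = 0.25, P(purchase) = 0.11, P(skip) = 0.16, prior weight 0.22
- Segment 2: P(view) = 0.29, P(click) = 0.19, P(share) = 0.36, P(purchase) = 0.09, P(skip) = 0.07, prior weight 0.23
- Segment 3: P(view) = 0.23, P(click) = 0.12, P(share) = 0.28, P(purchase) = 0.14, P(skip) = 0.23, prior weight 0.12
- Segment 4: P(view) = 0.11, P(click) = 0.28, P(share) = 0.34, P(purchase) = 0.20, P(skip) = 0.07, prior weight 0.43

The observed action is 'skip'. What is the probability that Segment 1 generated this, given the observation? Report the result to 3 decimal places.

By Bayes' theorem, P(k | x) = π_k f_k(x) / Σ_j π_j f_j(x).
Evaluate each component's likelihood at the observed value:
  f_1 = P(skip | comp) = 0.16
  f_2 = P(skip | comp) = 0.07
  f_3 = P(skip | comp) = 0.23
  f_4 = P(skip | comp) = 0.07
Multiply by the mixture weights:
  π_1·f_1 = 0.22 × 0.16 = 0.0352
  π_2·f_2 = 0.23 × 0.07 = 0.0161
  π_3·f_3 = 0.12 × 0.23 = 0.0276
  π_4·f_4 = 0.43 × 0.07 = 0.0301
Evidence: 0.0352 + 0.0161 + 0.0276 + 0.0301 = 0.109
So the posterior for Segment 1 is 0.0352 / 0.109 ≈ 0.323.

0.323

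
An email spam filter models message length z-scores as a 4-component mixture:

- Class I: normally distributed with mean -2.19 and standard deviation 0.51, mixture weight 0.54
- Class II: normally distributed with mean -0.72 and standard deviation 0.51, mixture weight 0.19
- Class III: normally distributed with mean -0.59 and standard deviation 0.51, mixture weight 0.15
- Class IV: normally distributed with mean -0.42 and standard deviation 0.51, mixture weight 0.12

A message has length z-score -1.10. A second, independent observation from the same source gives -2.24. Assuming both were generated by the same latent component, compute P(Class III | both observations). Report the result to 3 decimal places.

0.009

The responsibility of component k is π_k f_k(x) divided by Σ_j π_j f_j(x).
Since both observations come from the same component, the likelihood for component k is f_k(x₁)·f_k(x₂).
  p_I = [(1/(0.51·√(2π)))·exp(−(-1.10−-2.19)²/(2·0.51²)) = 0.782240·exp(-2.28393) = 0.079697] × [0.778489] = 0.0620433
  p_II = [(1/(0.51·√(2π)))·exp(−(-1.10−-0.72)²/(2·0.51²)) = 0.782240·exp(-0.27759) = 0.592633] × [0.00921463] = 0.0054609
  p_III = [(1/(0.51·√(2π)))·exp(−(-1.10−-0.59)²/(2·0.51²)) = 0.782240·exp(-0.50000) = 0.474452] × [0.00417284] = 0.00197981
  p_IV = [(1/(0.51·√(2π)))·exp(−(-1.10−-0.42)²/(2·0.51²)) = 0.782240·exp(-0.88889) = 0.321588] × [0.0013426] = 0.000431766
Prior × likelihood for each component:
  π_I·p_I = 0.54 × 0.0620433 = 0.0335034
  π_II·p_II = 0.19 × 0.0054609 = 0.00103757
  π_III·p_III = 0.15 × 0.00197981 = 0.000296972
  π_IV·p_IV = 0.12 × 0.000431766 = 5.18119e-05
Normaliser: 0.0335034 + 0.00103757 + 0.000296972 + 5.18119e-05 = 0.0348897
P(Class III | data) = 0.000296972 / 0.0348897 ≈ 0.009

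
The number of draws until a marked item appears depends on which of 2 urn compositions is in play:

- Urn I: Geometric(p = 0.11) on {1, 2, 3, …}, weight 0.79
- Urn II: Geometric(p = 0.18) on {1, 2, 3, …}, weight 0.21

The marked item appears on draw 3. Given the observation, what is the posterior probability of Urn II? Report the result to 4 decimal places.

0.2697

Posterior ∝ prior × likelihood, so P(k | x) ∝ π_k f_k(x); normalise over all components.
Geometric probabilities:
  L_I = 0.11·(1−0.11)^2 = 0.11·0.7921 = 0.087131
  L_II = 0.18·(1−0.18)^2 = 0.18·0.6724 = 0.121032
Multiply by the mixture weights:
  π_I·L_I = 0.79 × 0.087131 = 0.0688335
  π_II·L_II = 0.21 × 0.121032 = 0.0254167
Sum: 0.0688335 + 0.0254167 = 0.0942502
Responsibility of Urn II: 0.0254167 / 0.0942502 ≈ 0.2697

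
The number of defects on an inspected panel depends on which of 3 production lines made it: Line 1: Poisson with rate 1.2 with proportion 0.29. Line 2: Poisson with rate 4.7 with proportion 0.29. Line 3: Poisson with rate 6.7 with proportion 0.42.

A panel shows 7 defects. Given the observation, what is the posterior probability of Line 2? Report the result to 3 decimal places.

Posterior ∝ prior × likelihood, so P(k | x) ∝ π_k f_k(x); normalise over all components.
Evaluate each component's likelihood at the observed value:
  f_1 = 0.000214134
  f_2 = 0.0914261
  f_3 = 0.14802
Weight by the priors:
  π_1·f_1 = 0.29 × 0.000214134 = 6.20987e-05
  π_2·f_2 = 0.29 × 0.0914261 = 0.0265136
  π_3·f_3 = 0.42 × 0.14802 = 0.0621684
Normaliser: 6.20987e-05 + 0.0265136 + 0.0621684 = 0.088744
Responsibility of Line 2: 0.0265136 / 0.088744 ≈ 0.299

0.299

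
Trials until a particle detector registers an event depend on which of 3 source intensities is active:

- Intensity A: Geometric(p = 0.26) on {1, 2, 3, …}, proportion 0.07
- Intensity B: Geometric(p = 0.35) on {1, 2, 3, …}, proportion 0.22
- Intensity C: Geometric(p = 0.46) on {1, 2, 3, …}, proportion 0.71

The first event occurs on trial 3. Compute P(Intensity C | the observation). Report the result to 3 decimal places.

0.691

By Bayes' theorem, P(k | x) = π_k f_k(x) / Σ_j π_j f_j(x).
Component likelihoods at x = 3:
  p_A = 0.26·(1−0.26)^2 = 0.26·0.5476 = 0.142376
  p_B = 0.35·(1−0.35)^2 = 0.35·0.4225 = 0.147875
  p_C = 0.46·(1−0.46)^2 = 0.46·0.2916 = 0.134136
Multiply by the mixture weights:
  π_A·p_A = 0.07 × 0.142376 = 0.00996632
  π_B·p_B = 0.22 × 0.147875 = 0.0325325
  π_C·p_C = 0.71 × 0.134136 = 0.0952366
Marginal: 0.00996632 + 0.0325325 + 0.0952366 = 0.137735
P(Intensity C | the observation) ≈ 0.691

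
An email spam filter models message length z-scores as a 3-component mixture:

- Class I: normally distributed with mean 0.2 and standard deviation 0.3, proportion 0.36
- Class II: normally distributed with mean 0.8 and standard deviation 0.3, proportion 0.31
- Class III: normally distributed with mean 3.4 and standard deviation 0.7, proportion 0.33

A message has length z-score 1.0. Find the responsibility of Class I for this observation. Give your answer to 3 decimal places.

Posterior ∝ prior × likelihood, so P(k | x) ∝ π_k f_k(x); normalise over all components.
Component likelihoods at x = 1.0:
  L_I = (1/(0.3·√(2π)))·exp(−(1.0−0.2)²/(2·0.3²)) = 1.329808·exp(-3.55556) = 0.0379866
  L_II = (1/(0.3·√(2π)))·exp(−(1.0−0.8)²/(2·0.3²)) = 1.329808·exp(-0.22222) = 1.06483
  L_III = (1/(0.7·√(2π)))·exp(−(1.0−3.4)²/(2·0.7²)) = 0.569918·exp(-5.87755) = 0.0015967
Multiply by the mixture weights:
  π_I·L_I = 0.36 × 0.0379866 = 0.0136752
  π_II·L_II = 0.31 × 1.06483 = 0.330096
  π_III·L_III = 0.33 × 0.0015967 = 0.000526912
Marginal: 0.0136752 + 0.330096 + 0.000526912 = 0.344298
Responsibility of Class I: 0.0136752 / 0.344298 ≈ 0.040

0.040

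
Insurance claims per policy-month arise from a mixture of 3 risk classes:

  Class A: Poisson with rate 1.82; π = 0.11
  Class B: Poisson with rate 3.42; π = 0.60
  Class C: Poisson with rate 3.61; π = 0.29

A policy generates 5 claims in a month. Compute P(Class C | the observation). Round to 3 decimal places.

0.335

P(component k | x) = P(Z=k)·f_k(x) / marginal(x), where marginal(x) = Σ_j P(Z=j)·f_j(x).
Component likelihoods at x = 5 claims:
  L_A = e^(−1.82)·1.82^5/5! = 0.0269625
  L_B = e^(−3.42)·3.42^5/5! = 0.127545
  L_C = e^(−3.61)·3.61^5/5! = 0.138214
Multiply by the mixture weights:
  P(Z=A)·L_A = 0.11 × 0.0269625 = 0.00296587
  P(Z=B)·L_B = 0.60 × 0.127545 = 0.0765268
  P(Z=C)·L_C = 0.29 × 0.138214 = 0.040082
Evidence: 0.00296587 + 0.0765268 + 0.040082 = 0.119575
P(Class C | 5 claims) ≈ 0.335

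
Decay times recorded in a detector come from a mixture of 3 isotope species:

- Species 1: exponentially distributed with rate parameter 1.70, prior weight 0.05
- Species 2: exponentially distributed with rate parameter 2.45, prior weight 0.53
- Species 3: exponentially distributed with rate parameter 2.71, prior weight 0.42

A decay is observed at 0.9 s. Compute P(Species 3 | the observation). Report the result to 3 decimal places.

0.381

P(component k | x) = π_k·f_k(x) / marginal(x), where marginal(x) = Σ_j π_j·f_j(x).
Evaluate each component's likelihood at the observed value:
  L_1 = 1.70·e^(−1.70·0.9) = 1.70·e^(−1.5300) = 0.368111
  L_2 = 2.45·e^(−2.45·0.9) = 2.45·e^(−2.2050) = 0.270114
  L_3 = 2.71·e^(−2.71·0.9) = 2.71·e^(−2.4390) = 0.236442
Unnormalised posteriors:
  π_1·L_1 = 0.05 × 0.368111 = 0.0184055
  π_2·L_2 = 0.53 × 0.270114 = 0.14316
  π_3·L_3 = 0.42 × 0.236442 = 0.0993057
Sum: 0.0184055 + 0.14316 + 0.0993057 = 0.260872
P(Species 3 | the observation) ≈ 0.381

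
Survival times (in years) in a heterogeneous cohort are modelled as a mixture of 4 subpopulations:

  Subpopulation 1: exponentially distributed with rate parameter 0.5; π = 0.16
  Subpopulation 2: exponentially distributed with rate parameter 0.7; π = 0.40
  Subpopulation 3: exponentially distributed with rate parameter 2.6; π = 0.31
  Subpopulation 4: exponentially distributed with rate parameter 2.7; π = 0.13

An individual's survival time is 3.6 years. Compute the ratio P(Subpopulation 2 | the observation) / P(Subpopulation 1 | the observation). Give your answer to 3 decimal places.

1.704

Posterior odds = (w_i f_i(x)) / (w_j f_j(x)); the normalising sum cancels.
Exponential densities:
  f_1 = 0.5·e^(−0.5·3.6) = 0.5·e^(−1.8000) = 0.0826494
  f_2 = 0.7·e^(−0.7·3.6) = 0.7·e^(−2.5200) = 0.0563217
  f_3 = 2.6·e^(−2.6·3.6) = 2.6·e^(−9.3600) = 0.00022386
  f_4 = 2.7·e^(−2.7·3.6) = 2.7·e^(−9.7200) = 0.000162189
Odds = (0.40/0.16) × (0.0563217/0.0826494) = 2.5 × 0.681453 ≈ 1.704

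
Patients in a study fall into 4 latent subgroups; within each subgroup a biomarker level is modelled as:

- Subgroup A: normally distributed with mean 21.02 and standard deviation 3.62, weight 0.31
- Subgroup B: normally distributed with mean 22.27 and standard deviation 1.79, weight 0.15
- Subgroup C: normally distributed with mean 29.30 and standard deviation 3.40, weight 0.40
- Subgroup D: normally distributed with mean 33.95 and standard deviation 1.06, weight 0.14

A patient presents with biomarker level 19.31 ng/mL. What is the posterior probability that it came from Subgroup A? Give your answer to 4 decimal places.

The responsibility of component k is π_k f_k(x) divided by Σ_j π_j f_j(x).
Normal densities:
  L_A = (1/(3.62·√(2π)))·exp(−(19.31−21.02)²/(2·3.62²)) = 0.110205·exp(-0.11157) = 0.0985706
  L_B = (1/(1.79·√(2π)))·exp(−(19.31−22.27)²/(2·1.79²)) = 0.222873·exp(-1.36725) = 0.0567896
  L_C = (1/(3.40·√(2π)))·exp(−(19.31−29.30)²/(2·3.40²)) = 0.117336·exp(-4.31661) = 0.00156585
  L_D = (1/(1.06·√(2π)))·exp(−(19.31−33.95)²/(2·1.06²)) = 0.376361·exp(-95.37629) = 1.42629e-42
Prior × likelihood for each component:
  π_A·L_A = 0.31 × 0.0985706 = 0.0305569
  π_B·L_B = 0.15 × 0.0567896 = 0.00851844
  π_C·L_C = 0.40 × 0.00156585 = 0.000626339
  π_D·L_D = 0.14 × 1.42629e-42 = 1.9968e-43
Denominator: 0.0305569 + 0.00851844 + 0.000626339 + 1.9968e-43 = 0.0397017
So the posterior for Subgroup A is 0.0305569 / 0.0397017 ≈ 0.7697.

0.7697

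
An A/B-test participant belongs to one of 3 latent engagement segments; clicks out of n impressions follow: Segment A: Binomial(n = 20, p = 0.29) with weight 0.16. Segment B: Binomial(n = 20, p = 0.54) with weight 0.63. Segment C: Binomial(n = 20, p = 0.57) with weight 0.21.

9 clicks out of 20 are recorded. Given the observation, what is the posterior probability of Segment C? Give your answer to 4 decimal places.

0.1885

By Bayes' theorem, P(k | x) = π_k f_k(x) / Σ_j π_j f_j(x).
Evaluate each component's likelihood at the observed value:
  f_A = C(20,9)·0.29^9·0.71^11 = 167960·1.45071e-05·0.0231122 = 0.0563157
  f_B = C(20,9)·0.54^9·0.46^11 = 167960·0.00390431·0.000195135 = 0.127963
  f_C = C(20,9)·0.57^9·0.43^11 = 167960·0.00635146·9.29294e-05 = 0.0991363
Multiply by the mixture weights:
  π_A·f_A = 0.16 × 0.0563157 = 0.00901052
  π_B·f_B = 0.63 × 0.127963 = 0.080617
  π_C·f_C = 0.21 × 0.0991363 = 0.0208186
Marginal: 0.00901052 + 0.080617 + 0.0208186 = 0.110446
Responsibility of Segment C: 0.0208186 / 0.110446 ≈ 0.1885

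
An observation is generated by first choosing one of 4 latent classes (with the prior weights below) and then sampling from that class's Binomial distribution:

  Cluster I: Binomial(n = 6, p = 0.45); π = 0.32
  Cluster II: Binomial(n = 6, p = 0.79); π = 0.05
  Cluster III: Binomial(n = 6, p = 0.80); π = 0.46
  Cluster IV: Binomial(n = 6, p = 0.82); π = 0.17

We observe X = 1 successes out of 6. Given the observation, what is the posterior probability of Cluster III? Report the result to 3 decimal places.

0.016

Apply Bayes' rule: the posterior for each component is proportional to its prior times its likelihood at x.
Evaluate each component's likelihood at the observed value:
  f_I = 0.135887
  f_II = 0.00193586
  f_III = 0.001536
  f_IV = 0.000929667
Weight by the priors:
  w_I·f_I = 0.32 × 0.135887 = 0.0434838
  w_II·f_II = 0.05 × 0.00193586 = 9.67932e-05
  w_III·f_III = 0.46 × 0.001536 = 0.00070656
  w_IV·f_IV = 0.17 × 0.000929667 = 0.000158043
Normaliser: 0.0434838 + 9.67932e-05 + 0.00070656 + 0.000158043 = 0.0444452
P(Cluster III | data) ≈ 0.016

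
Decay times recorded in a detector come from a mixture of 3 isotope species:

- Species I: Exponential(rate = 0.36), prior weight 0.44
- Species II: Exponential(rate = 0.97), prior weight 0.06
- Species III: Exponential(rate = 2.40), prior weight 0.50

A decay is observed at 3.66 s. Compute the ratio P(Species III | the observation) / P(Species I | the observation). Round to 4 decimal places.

0.0043

Only the two components matter; the odds are (π_i f_i(x)) / (π_j f_j(x)).
Evaluate each component's likelihood at the observed value:
  L_I = 0.36·e^(−0.36·3.66) = 0.36·e^(−1.3176) = 0.0963998
  L_II = 0.97·e^(−0.97·3.66) = 0.97·e^(−3.5502) = 0.0278573
  L_III = 2.40·e^(−2.40·3.66) = 2.40·e^(−8.7840) = 0.000367594
Posterior odds = (π_III·L_III) / (π_I·L_I) = (0.50·0.000367594) / (0.44·0.0963998) = 0.000183797 / 0.0424159 ≈ 0.0043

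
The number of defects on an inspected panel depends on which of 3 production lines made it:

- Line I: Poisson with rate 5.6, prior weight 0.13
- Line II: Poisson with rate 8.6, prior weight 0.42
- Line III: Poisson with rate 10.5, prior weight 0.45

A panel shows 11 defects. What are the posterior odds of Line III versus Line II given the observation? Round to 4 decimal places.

Only the two components matter; the odds are (P(Z=i) f_i(x)) / (P(Z=j) f_j(x)).
Poisson probabilities:
  f_I = 0.0157349
  f_II = 0.0877798
  f_III = 0.117987
Odds = (0.45/0.42) × (0.117987/0.0877798) = 1.07143 × 1.34413 ≈ 1.4401

1.4401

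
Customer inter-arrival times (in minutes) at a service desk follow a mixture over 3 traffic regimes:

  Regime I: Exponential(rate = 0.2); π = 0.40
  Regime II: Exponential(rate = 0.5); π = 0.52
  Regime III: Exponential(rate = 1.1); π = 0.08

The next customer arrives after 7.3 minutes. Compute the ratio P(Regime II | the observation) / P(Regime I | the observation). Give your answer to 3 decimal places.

Posterior odds = (π_i f_i(x)) / (π_j f_j(x)); the normalising sum cancels.
Component likelihoods at x = 7.3 minutes:
  p_I = 0.2·e^(−0.2·7.3) = 0.2·e^(−1.4600) = 0.0464473
  p_II = 0.5·e^(−0.5·7.3) = 0.5·e^(−3.6500) = 0.0129956
  p_III = 1.1·e^(−1.1·7.3) = 1.1·e^(−8.0300) = 0.000358103
Odds = (0.52/0.40) × (0.0129956/0.0464473) = 1.3 × 0.279792 ≈ 0.364

0.364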